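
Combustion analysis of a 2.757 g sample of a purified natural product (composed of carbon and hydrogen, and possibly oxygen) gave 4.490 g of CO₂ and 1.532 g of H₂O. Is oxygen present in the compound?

yes

mol C = 4.490 g CO₂ ÷ 44.009 g/mol = 0.10202 mol
mol H = 2 × 1.532 g H₂O ÷ 18.015 g/mol = 0.17008 mol
C and H account for only 1.3969 g of the 2.757 g sample; the remaining 1.3601 g must be oxygen.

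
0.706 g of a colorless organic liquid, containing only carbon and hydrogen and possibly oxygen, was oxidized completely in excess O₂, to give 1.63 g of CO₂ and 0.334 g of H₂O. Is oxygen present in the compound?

mol C = 1.63 g CO₂ ÷ 44.009 g/mol = 0.03704 mol
mol H = 2 × 0.334 g H₂O ÷ 18.015 g/mol = 0.03708 mol
C and H account for only 0.4822 g of the 0.706 g sample; the remaining 0.2238 g must be oxygen.

yes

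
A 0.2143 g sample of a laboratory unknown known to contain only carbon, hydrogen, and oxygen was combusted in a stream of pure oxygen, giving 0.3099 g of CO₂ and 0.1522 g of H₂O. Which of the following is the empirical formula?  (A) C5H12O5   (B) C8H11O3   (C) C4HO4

(A) C5H12O5

mol C = 0.3099 g CO₂ ÷ 44.009 g/mol = 0.0070417 mol
mol H = 2 × 0.1522 g H₂O ÷ 18.015 g/mol = 0.016897 mol
mass O = 0.2143 − (0.084578 + 0.017032) = 0.11269 g → mol O = 0.11269 ÷ 15.999 = 0.0070435 mol
Divide by the smallest (0.0070417 mol): C 1.000, H 2.400, O 1.000
Multiplying each by 5 gives whole numbers: C 5.00, H 12.00, O 5.00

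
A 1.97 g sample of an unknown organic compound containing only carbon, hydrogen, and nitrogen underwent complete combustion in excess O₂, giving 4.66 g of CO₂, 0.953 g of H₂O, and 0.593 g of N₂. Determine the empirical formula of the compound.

C5H5N2

mol C = 4.66 g CO₂ ÷ 44.009 g/mol = 0.1059 mol
mol H = 2 × 0.953 g H₂O ÷ 18.015 g/mol = 0.1058 mol
mol N = 2 × 0.593 g N₂ ÷ 28.014 g/mol = 0.04234 mol
Divide by the smallest (0.04234 mol): C 2.501, H 2.499, N 1.000
Multiplying each by 2 gives whole numbers: C 5.00, H 5.00, N 2.00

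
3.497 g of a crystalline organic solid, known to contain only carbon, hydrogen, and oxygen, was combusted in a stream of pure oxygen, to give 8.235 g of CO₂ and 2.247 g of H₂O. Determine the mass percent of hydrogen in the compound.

mol C = 8.235 g CO₂ ÷ 44.009 g/mol = 0.18712 mol
mol H = 2 × 2.247 g H₂O ÷ 18.015 g/mol = 0.24946 mol
mass O = 3.497 − (2.2475 + 0.25145) = 0.99804 g → mol O = 0.99804 ÷ 15.999 = 0.062381 mol
mass % H = 0.25145 g ÷ 3.497 g × 100%

7.19%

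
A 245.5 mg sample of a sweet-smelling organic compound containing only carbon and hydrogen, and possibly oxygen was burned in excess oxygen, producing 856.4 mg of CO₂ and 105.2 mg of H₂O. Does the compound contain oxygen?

mol C = 0.8564 g CO₂ ÷ 44.009 g/mol = 0.019460 mol
mol H = 2 × 0.1052 g H₂O ÷ 18.015 g/mol = 0.011679 mol
C and H together account for 0.24550 g — essentially the entire 0.2455 g sample — so the compound contains no oxygen.

no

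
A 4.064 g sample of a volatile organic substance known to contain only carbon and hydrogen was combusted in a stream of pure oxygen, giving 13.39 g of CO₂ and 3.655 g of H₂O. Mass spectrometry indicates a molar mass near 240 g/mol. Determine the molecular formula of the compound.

C18H24

mol C = 13.39 g CO₂ ÷ 44.009 g/mol = 0.30426 mol
mol H = 2 × 3.655 g H₂O ÷ 18.015 g/mol = 0.40577 mol
Divide by the smallest (0.30426 mol): C 1.000, H 1.334
Multiplying each by 3 gives whole numbers: C 3.00, H 4.00
Empirical formula: C3H4
Empirical-formula mass = 40.06 g/mol; 240 ÷ 40.06 ≈ 6, so the molecular formula is C18H24.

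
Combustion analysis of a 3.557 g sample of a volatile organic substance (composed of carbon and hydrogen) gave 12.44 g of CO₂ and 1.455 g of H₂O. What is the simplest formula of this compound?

C7H4

mol C = 12.44 g CO₂ ÷ 44.009 g/mol = 0.28267 mol
mol H = 2 × 1.455 g H₂O ÷ 18.015 g/mol = 0.16153 mol
Divide by the smallest (0.16153 mol): C 1.750, H 1.000
Multiplying each by 4 gives whole numbers: C 7.00, H 4.00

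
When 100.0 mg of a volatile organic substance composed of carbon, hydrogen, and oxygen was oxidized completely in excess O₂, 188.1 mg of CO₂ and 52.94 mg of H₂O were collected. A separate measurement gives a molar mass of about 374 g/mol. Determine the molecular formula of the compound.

mol C = 0.1881 g CO₂ ÷ 44.009 g/mol = 0.0042741 mol
mol H = 2 × 0.05294 g H₂O ÷ 18.015 g/mol = 0.0058773 mol
mass O = 0.1000 − (0.051337 + 0.0059243) = 0.042739 g → mol O = 0.042739 ÷ 15.999 = 0.0026714 mol
Divide by the smallest (0.0026714 mol): C 1.600, H 2.200, O 1.000
Multiplying each by 5 gives whole numbers: C 8.00, H 11.00, O 5.00
Empirical formula: C8H11O5
Empirical-formula mass = 187.17 g/mol; 374 ÷ 187.17 ≈ 2, so the molecular formula is C16H22O10.

C16H22O10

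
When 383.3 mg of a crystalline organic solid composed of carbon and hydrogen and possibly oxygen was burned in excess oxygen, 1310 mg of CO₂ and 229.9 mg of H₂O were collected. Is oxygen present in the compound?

mol C = 1.310 g CO₂ ÷ 44.009 g/mol = 0.029767 mol
mol H = 2 × 0.2299 g H₂O ÷ 18.015 g/mol = 0.025523 mol
C and H together account for 0.38325 g — essentially the entire 0.3833 g sample — so the compound contains no oxygen.

no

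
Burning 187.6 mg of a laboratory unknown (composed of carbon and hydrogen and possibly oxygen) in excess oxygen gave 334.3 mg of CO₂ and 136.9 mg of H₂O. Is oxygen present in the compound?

mol C = 0.3343 g CO₂ ÷ 44.009 g/mol = 0.0075962 mol
mol H = 2 × 0.1369 g H₂O ÷ 18.015 g/mol = 0.015198 mol
C and H account for only 0.10656 g of the 0.1876 g sample; the remaining 0.081042 g must be oxygen.

yes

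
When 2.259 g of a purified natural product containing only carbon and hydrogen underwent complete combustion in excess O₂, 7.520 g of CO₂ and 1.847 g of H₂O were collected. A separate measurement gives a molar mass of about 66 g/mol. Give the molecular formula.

mol C = 7.520 g CO₂ ÷ 44.009 g/mol = 0.17087 mol
mol H = 2 × 1.847 g H₂O ÷ 18.015 g/mol = 0.20505 mol
Divide by the smallest (0.17087 mol): C 1.000, H 1.200
Multiplying each by 5 gives whole numbers: C 5.00, H 6.00
Empirical formula: C5H6
Empirical-formula mass = 66.10 g/mol; 66 ÷ 66.10 ≈ 1, so the molecular formula is C5H6.

C5H6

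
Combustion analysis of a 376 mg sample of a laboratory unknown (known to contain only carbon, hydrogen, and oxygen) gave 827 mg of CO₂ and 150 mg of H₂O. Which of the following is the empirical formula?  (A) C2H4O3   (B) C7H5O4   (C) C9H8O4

(C) C9H8O4

mol C = 0.827 g CO₂ ÷ 44.009 g/mol = 0.01879 mol
mol H = 2 × 0.150 g H₂O ÷ 18.015 g/mol = 0.01665 mol
mass O = 0.376 − (0.2257 + 0.01679) = 0.1335 g → mol O = 0.1335 ÷ 15.999 = 0.008345 mol
Divide by the smallest (0.008345 mol): C 2.252, H 1.996, O 1.000
Multiplying each by 4 gives whole numbers: C 9.01, H 7.98, O 4.00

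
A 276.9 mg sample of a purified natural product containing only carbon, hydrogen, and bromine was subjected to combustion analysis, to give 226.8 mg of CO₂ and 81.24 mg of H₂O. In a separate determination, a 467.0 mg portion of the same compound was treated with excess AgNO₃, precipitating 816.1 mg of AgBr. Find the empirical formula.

mol C = 0.2268 g CO₂ ÷ 44.009 g/mol = 0.0051535 mol
mol H = 2 × 0.08124 g H₂O ÷ 18.015 g/mol = 0.0090192 mol
From the AgBr data: mol Br per gram of compound = (0.8161 ÷ 187.772) ÷ 0.4670 = 0.0093067 mol/g, so in the 0.2769 g combustion sample mol Br = 0.0025770 mol
Divide by the smallest (0.0025770 mol): C 2.000, H 3.500, Br 1.000
Multiplying each by 2 gives whole numbers: C 4.00, H 7.00, Br 2.00

C4H7Br2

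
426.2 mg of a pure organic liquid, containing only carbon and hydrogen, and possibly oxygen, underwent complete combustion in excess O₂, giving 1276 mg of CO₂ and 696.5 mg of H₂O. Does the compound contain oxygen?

mol C = 1.276 g CO₂ ÷ 44.009 g/mol = 0.028994 mol
mol H = 2 × 0.6965 g H₂O ÷ 18.015 g/mol = 0.077324 mol
C and H together account for 0.42619 g — essentially the entire 0.4262 g sample — so the compound contains no oxygen.

no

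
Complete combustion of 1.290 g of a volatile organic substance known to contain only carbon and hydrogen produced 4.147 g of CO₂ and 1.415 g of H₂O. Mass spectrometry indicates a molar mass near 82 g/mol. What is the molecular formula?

C6H10

mol C = 4.147 g CO₂ ÷ 44.009 g/mol = 0.094231 mol
mol H = 2 × 1.415 g H₂O ÷ 18.015 g/mol = 0.15709 mol
Divide by the smallest (0.094231 mol): C 1.000, H 1.667
Multiplying each by 3 gives whole numbers: C 3.00, H 5.00
Empirical formula: C3H5
Empirical-formula mass = 41.07 g/mol; 82 ÷ 41.07 ≈ 2, so the molecular formula is C6H10.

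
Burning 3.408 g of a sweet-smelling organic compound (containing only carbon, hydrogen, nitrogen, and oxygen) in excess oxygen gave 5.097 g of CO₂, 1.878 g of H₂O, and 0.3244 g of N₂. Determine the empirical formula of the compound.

C5H9NO4

mol C = 5.097 g CO₂ ÷ 44.009 g/mol = 0.11582 mol
mol H = 2 × 1.878 g H₂O ÷ 18.015 g/mol = 0.20849 mol
mol N = 2 × 0.3244 g N₂ ÷ 28.014 g/mol = 0.023160 mol
mass O = 3.408 − (1.3911 + 0.21016 + 0.32440) = 1.4824 g → mol O = 1.4824 ÷ 15.999 = 0.092653 mol
Divide by the smallest (0.023160 mol): C 5.001, H 9.002, N 1.000, O 4.001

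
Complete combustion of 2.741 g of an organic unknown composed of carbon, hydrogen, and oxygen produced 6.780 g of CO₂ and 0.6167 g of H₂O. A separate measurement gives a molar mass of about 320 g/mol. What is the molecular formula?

mol C = 6.780 g CO₂ ÷ 44.009 g/mol = 0.15406 mol
mol H = 2 × 0.6167 g H₂O ÷ 18.015 g/mol = 0.068465 mol
mass O = 2.741 − (1.8504 + 0.069013) = 0.82158 g → mol O = 0.82158 ÷ 15.999 = 0.051352 mol
Divide by the smallest (0.051352 mol): C 3.000, H 1.333, O 1.000
Multiplying each by 3 gives whole numbers: C 9.00, H 4.00, O 3.00
Empirical formula: C9H4O3
Empirical-formula mass = 160.13 g/mol; 320 ÷ 160.13 ≈ 2, so the molecular formula is C18H8O6.

C18H8O6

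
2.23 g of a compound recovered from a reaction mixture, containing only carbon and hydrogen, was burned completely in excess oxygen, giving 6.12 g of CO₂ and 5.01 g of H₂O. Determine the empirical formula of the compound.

CH4

mol C = 6.12 g CO₂ ÷ 44.009 g/mol = 0.1391 mol
mol H = 2 × 5.01 g H₂O ÷ 18.015 g/mol = 0.5562 mol
Divide by the smallest (0.1391 mol): C 1.000, H 4.000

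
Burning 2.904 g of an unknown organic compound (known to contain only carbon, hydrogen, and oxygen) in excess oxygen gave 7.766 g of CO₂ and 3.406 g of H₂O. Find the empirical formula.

C7H15O

mol C = 7.766 g CO₂ ÷ 44.009 g/mol = 0.17646 mol
mol H = 2 × 3.406 g H₂O ÷ 18.015 g/mol = 0.37813 mol
mass O = 2.904 − (2.1195 + 0.38115) = 0.40334 g → mol O = 0.40334 ÷ 15.999 = 0.025210 mol
Divide by the smallest (0.025210 mol): C 7.000, H 14.999, O 1.000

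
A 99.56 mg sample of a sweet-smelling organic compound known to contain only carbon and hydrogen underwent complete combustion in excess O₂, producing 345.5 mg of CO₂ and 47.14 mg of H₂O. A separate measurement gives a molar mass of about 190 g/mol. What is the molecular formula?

mol C = 0.3455 g CO₂ ÷ 44.009 g/mol = 0.0078507 mol
mol H = 2 × 0.04714 g H₂O ÷ 18.015 g/mol = 0.0052334 mol
Divide by the smallest (0.0052334 mol): C 1.500, H 1.000
Multiplying each by 2 gives whole numbers: C 3.00, H 2.00
Empirical formula: C3H2
Empirical-formula mass = 38.05 g/mol; 190 ÷ 38.05 ≈ 5, so the molecular formula is C15H10.

C15H10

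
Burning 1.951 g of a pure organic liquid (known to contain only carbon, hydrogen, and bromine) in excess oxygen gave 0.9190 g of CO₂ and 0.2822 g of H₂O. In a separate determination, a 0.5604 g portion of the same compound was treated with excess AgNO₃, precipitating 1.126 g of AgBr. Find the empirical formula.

mol C = 0.9190 g CO₂ ÷ 44.009 g/mol = 0.020882 mol
mol H = 2 × 0.2822 g H₂O ÷ 18.015 g/mol = 0.031329 mol
From the AgBr data: mol Br per gram of compound = (1.126 ÷ 187.772) ÷ 0.5604 = 0.010701 mol/g, so in the 1.951 g combustion sample mol Br = 0.020877 mol
Divide by the smallest (0.020877 mol): C 1.000, H 1.501, Br 1.000
Multiplying each by 2 gives whole numbers: C 2.00, H 3.00, Br 2.00

C2H3Br2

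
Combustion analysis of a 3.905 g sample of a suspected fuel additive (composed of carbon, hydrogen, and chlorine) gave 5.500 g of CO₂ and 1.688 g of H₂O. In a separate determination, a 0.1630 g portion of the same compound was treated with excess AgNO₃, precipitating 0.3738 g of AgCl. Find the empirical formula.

mol C = 5.500 g CO₂ ÷ 44.009 g/mol = 0.12497 mol
mol H = 2 × 1.688 g H₂O ÷ 18.015 g/mol = 0.18740 mol
From the AgCl data: mol Cl per gram of compound = (0.3738 ÷ 143.318) ÷ 0.1630 = 0.016001 mol/g, so in the 3.905 g combustion sample mol Cl = 0.062484 mol
Divide by the smallest (0.062484 mol): C 2.000, H 2.999, Cl 1.000

C2H3Cl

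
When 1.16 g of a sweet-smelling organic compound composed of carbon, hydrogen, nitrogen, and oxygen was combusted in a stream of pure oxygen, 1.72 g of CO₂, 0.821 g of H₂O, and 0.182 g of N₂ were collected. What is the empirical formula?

mol C = 1.72 g CO₂ ÷ 44.009 g/mol = 0.03908 mol
mol H = 2 × 0.821 g H₂O ÷ 18.015 g/mol = 0.09115 mol
mol N = 2 × 0.182 g N₂ ÷ 28.014 g/mol = 0.01299 mol
mass O = 1.16 − (0.4694 + 0.09188 + 0.1820) = 0.4167 g → mol O = 0.4167 ÷ 15.999 = 0.02605 mol
Divide by the smallest (0.01299 mol): C 3.008, H 7.015, N 1.000, O 2.004

C3H7NO2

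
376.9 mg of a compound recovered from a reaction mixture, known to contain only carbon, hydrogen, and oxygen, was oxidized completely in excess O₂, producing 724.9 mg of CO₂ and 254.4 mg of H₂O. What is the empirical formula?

mol C = 0.7249 g CO₂ ÷ 44.009 g/mol = 0.016472 mol
mol H = 2 × 0.2544 g H₂O ÷ 18.015 g/mol = 0.028243 mol
mass O = 0.3769 − (0.19784 + 0.028469) = 0.15059 g → mol O = 0.15059 ÷ 15.999 = 0.0094125 mol
Divide by the smallest (0.0094125 mol): C 1.750, H 3.001, O 1.000
Multiplying each by 4 gives whole numbers: C 7.00, H 12.00, O 4.00

C7H12O4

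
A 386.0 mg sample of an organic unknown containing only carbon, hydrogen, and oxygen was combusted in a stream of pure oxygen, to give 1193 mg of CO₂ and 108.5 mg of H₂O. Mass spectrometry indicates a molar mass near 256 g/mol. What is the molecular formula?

mol C = 1.193 g CO₂ ÷ 44.009 g/mol = 0.027108 mol
mol H = 2 × 0.1085 g H₂O ÷ 18.015 g/mol = 0.012046 mol
mass O = 0.3860 − (0.32560 + 0.012142) = 0.048263 g → mol O = 0.048263 ÷ 15.999 = 0.0030166 mol
Divide by the smallest (0.0030166 mol): C 8.986, H 3.993, O 1.000
Empirical formula: C9H4O
Empirical-formula mass = 128.13 g/mol; 256 ÷ 128.13 ≈ 2, so the molecular formula is C18H8O2.

C18H8O2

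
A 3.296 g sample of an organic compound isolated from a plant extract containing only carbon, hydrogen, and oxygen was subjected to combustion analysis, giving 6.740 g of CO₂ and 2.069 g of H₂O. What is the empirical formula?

mol C = 6.740 g CO₂ ÷ 44.009 g/mol = 0.15315 mol
mol H = 2 × 2.069 g H₂O ÷ 18.015 g/mol = 0.22970 mol
mass O = 3.296 − (1.8395 + 0.23154) = 1.2250 g → mol O = 1.2250 ÷ 15.999 = 0.076566 mol
Divide by the smallest (0.076566 mol): C 2.000, H 3.000, O 1.000

C2H3O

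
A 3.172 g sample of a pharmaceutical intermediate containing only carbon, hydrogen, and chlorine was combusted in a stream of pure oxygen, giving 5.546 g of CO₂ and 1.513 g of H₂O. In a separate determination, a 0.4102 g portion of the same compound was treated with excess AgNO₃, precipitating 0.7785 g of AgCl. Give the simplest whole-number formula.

C3H4Cl

mol C = 5.546 g CO₂ ÷ 44.009 g/mol = 0.12602 mol
mol H = 2 × 1.513 g H₂O ÷ 18.015 g/mol = 0.16797 mol
From the AgCl data: mol Cl per gram of compound = (0.7785 ÷ 143.318) ÷ 0.4102 = 0.013242 mol/g, so in the 3.172 g combustion sample mol Cl = 0.042004 mol
Divide by the smallest (0.042004 mol): C 3.000, H 3.999, Cl 1.000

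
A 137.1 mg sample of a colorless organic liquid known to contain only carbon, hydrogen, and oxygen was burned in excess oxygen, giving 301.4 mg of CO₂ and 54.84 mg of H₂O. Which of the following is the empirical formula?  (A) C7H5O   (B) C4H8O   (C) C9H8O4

mol C = 0.3014 g CO₂ ÷ 44.009 g/mol = 0.0068486 mol
mol H = 2 × 0.05484 g H₂O ÷ 18.015 g/mol = 0.0060883 mol
mass O = 0.1371 − (0.082259 + 0.0061370) = 0.048705 g → mol O = 0.048705 ÷ 15.999 = 0.0030442 mol
Divide by the smallest (0.0030442 mol): C 2.250, H 2.000, O 1.000
Multiplying each by 4 gives whole numbers: C 9.00, H 8.00, O 4.00

(C) C9H8O4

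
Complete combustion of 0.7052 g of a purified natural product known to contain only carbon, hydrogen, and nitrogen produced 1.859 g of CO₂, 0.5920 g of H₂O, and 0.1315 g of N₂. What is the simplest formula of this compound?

C9H14N2

mol C = 1.859 g CO₂ ÷ 44.009 g/mol = 0.042241 mol
mol H = 2 × 0.5920 g H₂O ÷ 18.015 g/mol = 0.065723 mol
mol N = 2 × 0.1315 g N₂ ÷ 28.014 g/mol = 0.0093882 mol
Divide by the smallest (0.0093882 mol): C 4.499, H 7.001, N 1.000
Multiplying each by 2 gives whole numbers: C 9.00, H 14.00, N 2.00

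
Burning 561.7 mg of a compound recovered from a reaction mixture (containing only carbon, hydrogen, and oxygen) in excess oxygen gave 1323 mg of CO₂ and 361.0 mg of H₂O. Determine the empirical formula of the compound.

C3H4O

mol C = 1.323 g CO₂ ÷ 44.009 g/mol = 0.030062 mol
mol H = 2 × 0.3610 g H₂O ÷ 18.015 g/mol = 0.040078 mol
mass O = 0.5617 − (0.36108 + 0.040398) = 0.16023 g → mol O = 0.16023 ÷ 15.999 = 0.010015 mol
Divide by the smallest (0.010015 mol): C 3.002, H 4.002, O 1.000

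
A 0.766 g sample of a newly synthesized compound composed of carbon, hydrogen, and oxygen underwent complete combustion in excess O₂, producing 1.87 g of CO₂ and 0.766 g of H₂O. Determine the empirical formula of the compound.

mol C = 1.87 g CO₂ ÷ 44.009 g/mol = 0.04249 mol
mol H = 2 × 0.766 g H₂O ÷ 18.015 g/mol = 0.08504 mol
mass O = 0.766 − (0.5104 + 0.08572) = 0.1699 g → mol O = 0.1699 ÷ 15.999 = 0.01062 mol
Divide by the smallest (0.01062 mol): C 4.001, H 8.007, O 1.000

C4H8O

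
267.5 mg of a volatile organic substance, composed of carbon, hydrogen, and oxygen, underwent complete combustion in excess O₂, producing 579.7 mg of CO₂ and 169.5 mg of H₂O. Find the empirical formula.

C7H10O3

mol C = 0.5797 g CO₂ ÷ 44.009 g/mol = 0.013172 mol
mol H = 2 × 0.1695 g H₂O ÷ 18.015 g/mol = 0.018818 mol
mass O = 0.2675 − (0.15821 + 0.018968) = 0.090319 g → mol O = 0.090319 ÷ 15.999 = 0.0056453 mol
Divide by the smallest (0.0056453 mol): C 2.333, H 3.333, O 1.000
Multiplying each by 3 gives whole numbers: C 7.00, H 10.00, O 3.00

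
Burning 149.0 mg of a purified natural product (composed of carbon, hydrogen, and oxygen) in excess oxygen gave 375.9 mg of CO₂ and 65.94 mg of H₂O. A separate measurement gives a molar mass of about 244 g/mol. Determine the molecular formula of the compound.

C14H12O4

mol C = 0.3759 g CO₂ ÷ 44.009 g/mol = 0.0085414 mol
mol H = 2 × 0.06594 g H₂O ÷ 18.015 g/mol = 0.0073206 mol
mass O = 0.1490 − (0.10259 + 0.0073791) = 0.039030 g → mol O = 0.039030 ÷ 15.999 = 0.0024395 mol
Divide by the smallest (0.0024395 mol): C 3.501, H 3.001, O 1.000
Multiplying each by 2 gives whole numbers: C 7.00, H 6.00, O 2.00
Empirical formula: C7H6O2
Empirical-formula mass = 122.12 g/mol; 244 ÷ 122.12 ≈ 2, so the molecular formula is C14H12O4.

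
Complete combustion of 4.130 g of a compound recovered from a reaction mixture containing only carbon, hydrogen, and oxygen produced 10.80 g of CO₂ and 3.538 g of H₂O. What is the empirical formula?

C5H8O

mol C = 10.80 g CO₂ ÷ 44.009 g/mol = 0.24540 mol
mol H = 2 × 3.538 g H₂O ÷ 18.015 g/mol = 0.39278 mol
mass O = 4.130 − (2.9476 + 0.39593) = 0.78652 g → mol O = 0.78652 ÷ 15.999 = 0.049161 mol
Divide by the smallest (0.049161 mol): C 4.992, H 7.990, O 1.000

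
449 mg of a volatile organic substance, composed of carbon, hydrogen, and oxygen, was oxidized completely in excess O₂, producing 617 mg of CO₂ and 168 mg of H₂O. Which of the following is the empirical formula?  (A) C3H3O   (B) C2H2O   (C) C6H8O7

(C) C6H8O7

mol C = 0.617 g CO₂ ÷ 44.009 g/mol = 0.01402 mol
mol H = 2 × 0.168 g H₂O ÷ 18.015 g/mol = 0.01865 mol
mass O = 0.449 − (0.1684 + 0.01880) = 0.2618 g → mol O = 0.2618 ÷ 15.999 = 0.01636 mol
Divide by the smallest (0.01402 mol): C 1.000, H 1.330, O 1.167
Multiplying each by 6 gives whole numbers: C 6.00, H 7.98, O 7.00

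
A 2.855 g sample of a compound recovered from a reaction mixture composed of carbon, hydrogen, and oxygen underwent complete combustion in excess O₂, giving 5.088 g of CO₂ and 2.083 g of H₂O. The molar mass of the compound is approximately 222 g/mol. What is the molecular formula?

mol C = 5.088 g CO₂ ÷ 44.009 g/mol = 0.11561 mol
mol H = 2 × 2.083 g H₂O ÷ 18.015 g/mol = 0.23125 mol
mass O = 2.855 − (1.3886 + 0.23310) = 1.2333 g → mol O = 1.2333 ÷ 15.999 = 0.077084 mol
Divide by the smallest (0.077084 mol): C 1.500, H 3.000, O 1.000
Multiplying each by 2 gives whole numbers: C 3.00, H 6.00, O 2.00
Empirical formula: C3H6O2
Empirical-formula mass = 74.08 g/mol; 222 ÷ 74.08 ≈ 3, so the molecular formula is C9H18O6.

C9H18O6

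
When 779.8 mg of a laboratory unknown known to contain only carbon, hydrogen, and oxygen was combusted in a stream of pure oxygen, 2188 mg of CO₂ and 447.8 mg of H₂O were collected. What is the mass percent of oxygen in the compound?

17.00%

mol C = 2.188 g CO₂ ÷ 44.009 g/mol = 0.049717 mol
mol H = 2 × 0.4478 g H₂O ÷ 18.015 g/mol = 0.049714 mol
mass O = 0.7798 − (0.59715 + 0.050112) = 0.13254 g → mol O = 0.13254 ÷ 15.999 = 0.0082840 mol
mass % O = 0.13254 g ÷ 0.7798 g × 100%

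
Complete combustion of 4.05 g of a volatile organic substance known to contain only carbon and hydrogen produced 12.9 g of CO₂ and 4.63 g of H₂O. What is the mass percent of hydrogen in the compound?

12.8%

mol C = 12.9 g CO₂ ÷ 44.009 g/mol = 0.2931 mol
mol H = 2 × 4.63 g H₂O ÷ 18.015 g/mol = 0.5140 mol
mass % H = 0.5181 g ÷ 4.05 g × 100%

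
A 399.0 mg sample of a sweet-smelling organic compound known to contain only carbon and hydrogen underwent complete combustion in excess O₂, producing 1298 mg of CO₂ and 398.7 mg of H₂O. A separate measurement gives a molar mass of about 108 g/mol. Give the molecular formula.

C8H12

mol C = 1.298 g CO₂ ÷ 44.009 g/mol = 0.029494 mol
mol H = 2 × 0.3987 g H₂O ÷ 18.015 g/mol = 0.044263 mol
Divide by the smallest (0.029494 mol): C 1.000, H 1.501
Multiplying each by 2 gives whole numbers: C 2.00, H 3.00
Empirical formula: C2H3
Empirical-formula mass = 27.05 g/mol; 108 ÷ 27.05 ≈ 4, so the molecular formula is C8H12.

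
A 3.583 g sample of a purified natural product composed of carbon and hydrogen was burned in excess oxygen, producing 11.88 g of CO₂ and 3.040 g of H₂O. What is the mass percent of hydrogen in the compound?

mol C = 11.88 g CO₂ ÷ 44.009 g/mol = 0.26994 mol
mol H = 2 × 3.040 g H₂O ÷ 18.015 g/mol = 0.33750 mol
mass % H = 0.34020 g ÷ 3.583 g × 100%

9.49%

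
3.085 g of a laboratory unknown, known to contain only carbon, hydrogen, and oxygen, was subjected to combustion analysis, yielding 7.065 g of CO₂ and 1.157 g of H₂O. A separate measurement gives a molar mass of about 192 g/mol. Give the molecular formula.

C10H8O4

mol C = 7.065 g CO₂ ÷ 44.009 g/mol = 0.16054 mol
mol H = 2 × 1.157 g H₂O ÷ 18.015 g/mol = 0.12845 mol
mass O = 3.085 − (1.9282 + 0.12948) = 1.0273 g → mol O = 1.0273 ÷ 15.999 = 0.064212 mol
Divide by the smallest (0.064212 mol): C 2.500, H 2.000, O 1.000
Multiplying each by 2 gives whole numbers: C 5.00, H 4.00, O 2.00
Empirical formula: C5H4O2
Empirical-formula mass = 96.08 g/mol; 192 ÷ 96.08 ≈ 2, so the molecular formula is C10H8O4.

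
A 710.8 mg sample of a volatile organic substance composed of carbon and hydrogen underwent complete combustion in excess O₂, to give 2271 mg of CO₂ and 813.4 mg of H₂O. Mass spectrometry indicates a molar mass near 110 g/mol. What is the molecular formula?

C8H14

mol C = 2.271 g CO₂ ÷ 44.009 g/mol = 0.051603 mol
mol H = 2 × 0.8134 g H₂O ÷ 18.015 g/mol = 0.090303 mol
Divide by the smallest (0.051603 mol): C 1.000, H 1.750
Multiplying each by 4 gives whole numbers: C 4.00, H 7.00
Empirical formula: C4H7
Empirical-formula mass = 55.10 g/mol; 110 ÷ 55.10 ≈ 2, so the molecular formula is C8H14.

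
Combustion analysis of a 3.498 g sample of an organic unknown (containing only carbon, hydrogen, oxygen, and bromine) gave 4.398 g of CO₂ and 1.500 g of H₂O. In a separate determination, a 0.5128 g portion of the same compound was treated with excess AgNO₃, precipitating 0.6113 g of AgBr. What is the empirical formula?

mol C = 4.398 g CO₂ ÷ 44.009 g/mol = 0.099934 mol
mol H = 2 × 1.500 g H₂O ÷ 18.015 g/mol = 0.16653 mol
From the AgBr data: mol Br per gram of compound = (0.6113 ÷ 187.772) ÷ 0.5128 = 0.0063486 mol/g, so in the 3.498 g combustion sample mol Br = 0.022207 mol
mass O = 3.498 − (1.2003 + 0.16786 + 1.7745) = 0.35538 g → mol O = 0.35538 ÷ 15.999 = 0.022213 mol
Divide by the smallest (0.022207 mol): C 4.500, H 7.499, Br 1.000, O 1.000
Multiplying each by 2 gives whole numbers: C 9.00, H 15.00, Br 2.00, O 2.00

C9H15Br2O2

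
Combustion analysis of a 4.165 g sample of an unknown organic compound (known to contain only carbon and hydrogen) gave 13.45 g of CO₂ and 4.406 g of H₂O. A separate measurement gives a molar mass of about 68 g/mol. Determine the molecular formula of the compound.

C5H8

mol C = 13.45 g CO₂ ÷ 44.009 g/mol = 0.30562 mol
mol H = 2 × 4.406 g H₂O ÷ 18.015 g/mol = 0.48915 mol
Divide by the smallest (0.30562 mol): C 1.000, H 1.601
Multiplying each by 5 gives whole numbers: C 5.00, H 8.00
Empirical formula: C5H8
Empirical-formula mass = 68.12 g/mol; 68 ÷ 68.12 ≈ 1, so the molecular formula is C5H8.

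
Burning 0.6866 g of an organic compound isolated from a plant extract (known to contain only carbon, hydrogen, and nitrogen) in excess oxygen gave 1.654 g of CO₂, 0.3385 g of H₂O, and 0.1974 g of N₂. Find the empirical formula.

mol C = 1.654 g CO₂ ÷ 44.009 g/mol = 0.037583 mol
mol H = 2 × 0.3385 g H₂O ÷ 18.015 g/mol = 0.037580 mol
mol N = 2 × 0.1974 g N₂ ÷ 28.014 g/mol = 0.014093 mol
Divide by the smallest (0.014093 mol): C 2.667, H 2.667, N 1.000
Multiplying each by 3 gives whole numbers: C 8.00, H 8.00, N 3.00

C8H8N3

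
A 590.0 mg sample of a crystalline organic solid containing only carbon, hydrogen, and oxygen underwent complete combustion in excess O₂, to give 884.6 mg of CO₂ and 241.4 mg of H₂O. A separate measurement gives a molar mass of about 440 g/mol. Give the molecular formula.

mol C = 0.8846 g CO₂ ÷ 44.009 g/mol = 0.020100 mol
mol H = 2 × 0.2414 g H₂O ÷ 18.015 g/mol = 0.026800 mol
mass O = 0.5900 − (0.24143 + 0.027014) = 0.32156 g → mol O = 0.32156 ÷ 15.999 = 0.020099 mol
Divide by the smallest (0.020099 mol): C 1.000, H 1.333, O 1.000
Multiplying each by 3 gives whole numbers: C 3.00, H 4.00, O 3.00
Empirical formula: C3H4O3
Empirical-formula mass = 88.06 g/mol; 440 ÷ 88.06 ≈ 5, so the molecular formula is C15H20O15.

C15H20O15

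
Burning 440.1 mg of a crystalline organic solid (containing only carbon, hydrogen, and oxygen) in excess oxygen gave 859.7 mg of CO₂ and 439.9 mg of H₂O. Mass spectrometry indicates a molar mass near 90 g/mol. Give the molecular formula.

C4H10O2

mol C = 0.8597 g CO₂ ÷ 44.009 g/mol = 0.019535 mol
mol H = 2 × 0.4399 g H₂O ÷ 18.015 g/mol = 0.048837 mol
mass O = 0.4401 − (0.23463 + 0.049228) = 0.15624 g → mol O = 0.15624 ÷ 15.999 = 0.0097657 mol
Divide by the smallest (0.0097657 mol): C 2.000, H 5.001, O 1.000
Empirical formula: C2H5O
Empirical-formula mass = 45.06 g/mol; 90 ÷ 45.06 ≈ 2, so the molecular formula is C4H10O2.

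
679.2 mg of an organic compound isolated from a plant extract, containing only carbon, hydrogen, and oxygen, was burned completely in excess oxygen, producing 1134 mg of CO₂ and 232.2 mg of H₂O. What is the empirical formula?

C6H6O5

mol C = 1.134 g CO₂ ÷ 44.009 g/mol = 0.025767 mol
mol H = 2 × 0.2322 g H₂O ÷ 18.015 g/mol = 0.025779 mol
mass O = 0.6792 − (0.30949 + 0.025985) = 0.34372 g → mol O = 0.34372 ÷ 15.999 = 0.021484 mol
Divide by the smallest (0.021484 mol): C 1.199, H 1.200, O 1.000
Multiplying each by 5 gives whole numbers: C 6.00, H 6.00, O 5.00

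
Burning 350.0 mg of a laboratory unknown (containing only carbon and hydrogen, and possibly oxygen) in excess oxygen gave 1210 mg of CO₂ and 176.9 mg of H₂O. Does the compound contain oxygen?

mol C = 1.210 g CO₂ ÷ 44.009 g/mol = 0.027494 mol
mol H = 2 × 0.1769 g H₂O ÷ 18.015 g/mol = 0.019639 mol
C and H together account for 0.35003 g — essentially the entire 0.3500 g sample — so the compound contains no oxygen.

no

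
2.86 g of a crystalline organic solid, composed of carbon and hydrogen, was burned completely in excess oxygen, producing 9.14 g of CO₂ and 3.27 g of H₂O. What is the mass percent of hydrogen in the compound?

12.8%

mol C = 9.14 g CO₂ ÷ 44.009 g/mol = 0.2077 mol
mol H = 2 × 3.27 g H₂O ÷ 18.015 g/mol = 0.3630 mol
mass % H = 0.3659 g ÷ 2.86 g × 100%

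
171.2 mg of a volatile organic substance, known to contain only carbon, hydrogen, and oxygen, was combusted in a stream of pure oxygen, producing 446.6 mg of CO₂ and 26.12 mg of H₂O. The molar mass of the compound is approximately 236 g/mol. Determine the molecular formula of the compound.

mol C = 0.4466 g CO₂ ÷ 44.009 g/mol = 0.010148 mol
mol H = 2 × 0.02612 g H₂O ÷ 18.015 g/mol = 0.0028998 mol
mass O = 0.1712 − (0.12189 + 0.0029230) = 0.046390 g → mol O = 0.046390 ÷ 15.999 = 0.0028996 mol
Divide by the smallest (0.0028996 mol): C 3.500, H 1.000, O 1.000
Multiplying each by 2 gives whole numbers: C 7.00, H 2.00, O 2.00
Empirical formula: C7H2O2
Empirical-formula mass = 118.09 g/mol; 236 ÷ 118.09 ≈ 2, so the molecular formula is C14H4O4.

C14H4O4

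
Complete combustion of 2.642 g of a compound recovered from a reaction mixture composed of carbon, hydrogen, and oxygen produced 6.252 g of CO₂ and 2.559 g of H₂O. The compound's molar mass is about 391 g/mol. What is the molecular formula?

mol C = 6.252 g CO₂ ÷ 44.009 g/mol = 0.14206 mol
mol H = 2 × 2.559 g H₂O ÷ 18.015 g/mol = 0.28410 mol
mass O = 2.642 − (1.7063 + 0.28637) = 0.64933 g → mol O = 0.64933 ÷ 15.999 = 0.040585 mol
Divide by the smallest (0.040585 mol): C 3.500, H 7.000, O 1.000
Multiplying each by 2 gives whole numbers: C 7.00, H 14.00, O 2.00
Empirical formula: C7H14O2
Empirical-formula mass = 130.19 g/mol; 391 ÷ 130.19 ≈ 3, so the molecular formula is C21H42O6.

C21H42O6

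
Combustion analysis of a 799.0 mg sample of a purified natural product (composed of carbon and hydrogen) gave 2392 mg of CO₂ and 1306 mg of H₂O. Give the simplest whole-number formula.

mol C = 2.392 g CO₂ ÷ 44.009 g/mol = 0.054353 mol
mol H = 2 × 1.306 g H₂O ÷ 18.015 g/mol = 0.14499 mol
Divide by the smallest (0.054353 mol): C 1.000, H 2.668
Multiplying each by 3 gives whole numbers: C 3.00, H 8.00

C3H8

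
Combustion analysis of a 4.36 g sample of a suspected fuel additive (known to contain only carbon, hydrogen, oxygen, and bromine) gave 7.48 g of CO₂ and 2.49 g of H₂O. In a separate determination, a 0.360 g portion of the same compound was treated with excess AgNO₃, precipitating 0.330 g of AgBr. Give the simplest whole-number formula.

C8H13BrO

mol C = 7.48 g CO₂ ÷ 44.009 g/mol = 0.1700 mol
mol H = 2 × 2.49 g H₂O ÷ 18.015 g/mol = 0.2764 mol
From the AgBr data: mol Br per gram of compound = (0.330 ÷ 187.772) ÷ 0.360 = 0.004882 mol/g, so in the 4.36 g combustion sample mol Br = 0.02128 mol
mass O = 4.36 − (2.041 + 0.2786 + 1.701) = 0.3392 g → mol O = 0.3392 ÷ 15.999 = 0.02120 mol
Divide by the smallest (0.02120 mol): C 8.017, H 13.040, Br 1.004, O 1.000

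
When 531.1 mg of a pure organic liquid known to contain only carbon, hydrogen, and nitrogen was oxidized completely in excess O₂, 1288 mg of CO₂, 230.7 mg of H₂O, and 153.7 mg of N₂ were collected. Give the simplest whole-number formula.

C8H7N3

mol C = 1.288 g CO₂ ÷ 44.009 g/mol = 0.029267 mol
mol H = 2 × 0.2307 g H₂O ÷ 18.015 g/mol = 0.025612 mol
mol N = 2 × 0.1537 g N₂ ÷ 28.014 g/mol = 0.010973 mol
Divide by the smallest (0.010973 mol): C 2.667, H 2.334, N 1.000
Multiplying each by 3 gives whole numbers: C 8.00, H 7.00, N 3.00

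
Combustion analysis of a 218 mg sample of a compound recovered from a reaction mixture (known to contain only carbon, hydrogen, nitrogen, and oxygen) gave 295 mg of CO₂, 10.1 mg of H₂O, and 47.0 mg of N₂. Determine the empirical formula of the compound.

mol C = 0.295 g CO₂ ÷ 44.009 g/mol = 0.006703 mol
mol H = 2 × 0.0101 g H₂O ÷ 18.015 g/mol = 0.001121 mol
mol N = 2 × 0.0470 g N₂ ÷ 28.014 g/mol = 0.003355 mol
mass O = 0.218 − (0.08051 + 0.001130 + 0.04700) = 0.08936 g → mol O = 0.08936 ÷ 15.999 = 0.005585 mol
Divide by the smallest (0.001121 mol): C 5.978, H 1.000, N 2.993, O 4.981

C6HN3O5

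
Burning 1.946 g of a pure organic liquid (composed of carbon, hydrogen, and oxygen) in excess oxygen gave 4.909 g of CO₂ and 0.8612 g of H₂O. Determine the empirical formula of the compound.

C7H6O2

mol C = 4.909 g CO₂ ÷ 44.009 g/mol = 0.11155 mol
mol H = 2 × 0.8612 g H₂O ÷ 18.015 g/mol = 0.095609 mol
mass O = 1.946 − (1.3398 + 0.096374) = 0.50985 g → mol O = 0.50985 ÷ 15.999 = 0.031868 mol
Divide by the smallest (0.031868 mol): C 3.500, H 3.000, O 1.000
Multiplying each by 2 gives whole numbers: C 7.00, H 6.00, O 2.00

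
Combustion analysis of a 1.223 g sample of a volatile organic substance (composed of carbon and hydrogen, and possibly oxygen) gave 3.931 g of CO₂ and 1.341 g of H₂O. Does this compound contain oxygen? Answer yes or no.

mol C = 3.931 g CO₂ ÷ 44.009 g/mol = 0.089323 mol
mol H = 2 × 1.341 g H₂O ÷ 18.015 g/mol = 0.14888 mol
C and H together account for 1.2229 g — essentially the entire 1.223 g sample — so the compound contains no oxygen.

no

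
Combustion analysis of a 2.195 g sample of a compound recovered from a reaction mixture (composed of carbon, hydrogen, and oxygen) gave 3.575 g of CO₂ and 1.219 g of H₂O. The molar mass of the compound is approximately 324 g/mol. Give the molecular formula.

C12H20O10

mol C = 3.575 g CO₂ ÷ 44.009 g/mol = 0.081233 mol
mol H = 2 × 1.219 g H₂O ÷ 18.015 g/mol = 0.13533 mol
mass O = 2.195 − (0.97569 + 0.13641) = 1.0829 g → mol O = 1.0829 ÷ 15.999 = 0.067685 mol
Divide by the smallest (0.067685 mol): C 1.200, H 1.999, O 1.000
Multiplying each by 5 gives whole numbers: C 6.00, H 10.00, O 5.00
Empirical formula: C6H10O5
Empirical-formula mass = 162.14 g/mol; 324 ÷ 162.14 ≈ 2, so the molecular formula is C12H20O10.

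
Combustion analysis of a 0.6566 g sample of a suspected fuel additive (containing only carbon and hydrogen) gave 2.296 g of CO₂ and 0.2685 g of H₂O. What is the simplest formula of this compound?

C7H4

mol C = 2.296 g CO₂ ÷ 44.009 g/mol = 0.052171 mol
mol H = 2 × 0.2685 g H₂O ÷ 18.015 g/mol = 0.029808 mol
Divide by the smallest (0.029808 mol): C 1.750, H 1.000
Multiplying each by 4 gives whole numbers: C 7.00, H 4.00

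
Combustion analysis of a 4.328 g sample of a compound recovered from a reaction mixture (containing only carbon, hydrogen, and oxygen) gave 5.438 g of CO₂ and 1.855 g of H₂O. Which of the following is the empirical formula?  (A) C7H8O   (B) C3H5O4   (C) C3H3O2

mol C = 5.438 g CO₂ ÷ 44.009 g/mol = 0.12357 mol
mol H = 2 × 1.855 g H₂O ÷ 18.015 g/mol = 0.20594 mol
mass O = 4.328 − (1.4841 + 0.20759) = 2.6363 g → mol O = 2.6363 ÷ 15.999 = 0.16478 mol
Divide by the smallest (0.12357 mol): C 1.000, H 1.667, O 1.334
Multiplying each by 3 gives whole numbers: C 3.00, H 5.00, O 4.00

(B) C3H5O4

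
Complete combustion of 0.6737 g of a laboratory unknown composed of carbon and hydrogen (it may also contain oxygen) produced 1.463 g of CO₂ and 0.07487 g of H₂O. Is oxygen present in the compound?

mol C = 1.463 g CO₂ ÷ 44.009 g/mol = 0.033243 mol
mol H = 2 × 0.07487 g H₂O ÷ 18.015 g/mol = 0.0083120 mol
C and H account for only 0.40766 g of the 0.6737 g sample; the remaining 0.26604 g must be oxygen.

yes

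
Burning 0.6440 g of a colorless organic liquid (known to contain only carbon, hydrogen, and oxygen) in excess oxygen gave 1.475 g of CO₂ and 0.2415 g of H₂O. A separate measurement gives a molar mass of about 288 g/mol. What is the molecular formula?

mol C = 1.475 g CO₂ ÷ 44.009 g/mol = 0.033516 mol
mol H = 2 × 0.2415 g H₂O ÷ 18.015 g/mol = 0.026811 mol
mass O = 0.6440 − (0.40256 + 0.027025) = 0.21442 g → mol O = 0.21442 ÷ 15.999 = 0.013402 mol
Divide by the smallest (0.013402 mol): C 2.501, H 2.001, O 1.000
Multiplying each by 2 gives whole numbers: C 5.00, H 4.00, O 2.00
Empirical formula: C5H4O2
Empirical-formula mass = 96.08 g/mol; 288 ÷ 96.08 ≈ 3, so the molecular formula is C15H12O6.

C15H12O6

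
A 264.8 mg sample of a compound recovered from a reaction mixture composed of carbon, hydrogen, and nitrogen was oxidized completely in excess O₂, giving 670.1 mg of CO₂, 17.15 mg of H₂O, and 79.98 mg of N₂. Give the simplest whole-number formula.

mol C = 0.6701 g CO₂ ÷ 44.009 g/mol = 0.015226 mol
mol H = 2 × 0.01715 g H₂O ÷ 18.015 g/mol = 0.0019040 mol
mol N = 2 × 0.07998 g N₂ ÷ 28.014 g/mol = 0.0057100 mol
Divide by the smallest (0.0019040 mol): C 7.997, H 1.000, N 2.999

C8HN3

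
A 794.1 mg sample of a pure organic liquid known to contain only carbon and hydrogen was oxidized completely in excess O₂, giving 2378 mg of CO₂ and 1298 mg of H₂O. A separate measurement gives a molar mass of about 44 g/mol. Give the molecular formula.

C3H8

mol C = 2.378 g CO₂ ÷ 44.009 g/mol = 0.054034 mol
mol H = 2 × 1.298 g H₂O ÷ 18.015 g/mol = 0.14410 mol
Divide by the smallest (0.054034 mol): C 1.000, H 2.667
Multiplying each by 3 gives whole numbers: C 3.00, H 8.00
Empirical formula: C3H8
Empirical-formula mass = 44.10 g/mol; 44 ÷ 44.10 ≈ 1, so the molecular formula is C3H8.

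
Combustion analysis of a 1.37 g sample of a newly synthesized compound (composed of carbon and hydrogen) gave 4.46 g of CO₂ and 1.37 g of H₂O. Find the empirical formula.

C2H3

mol C = 4.46 g CO₂ ÷ 44.009 g/mol = 0.1013 mol
mol H = 2 × 1.37 g H₂O ÷ 18.015 g/mol = 0.1521 mol
Divide by the smallest (0.1013 mol): C 1.000, H 1.501
Multiplying each by 2 gives whole numbers: C 2.00, H 3.00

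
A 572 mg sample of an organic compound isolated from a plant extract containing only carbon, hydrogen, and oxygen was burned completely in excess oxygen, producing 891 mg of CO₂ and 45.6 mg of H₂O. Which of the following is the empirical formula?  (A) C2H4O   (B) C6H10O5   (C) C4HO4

(C) C4HO4

mol C = 0.891 g CO₂ ÷ 44.009 g/mol = 0.02025 mol
mol H = 2 × 0.0456 g H₂O ÷ 18.015 g/mol = 0.005062 mol
mass O = 0.572 − (0.2432 + 0.005103) = 0.3237 g → mol O = 0.3237 ÷ 15.999 = 0.02023 mol
Divide by the smallest (0.005062 mol): C 3.999, H 1.000, O 3.997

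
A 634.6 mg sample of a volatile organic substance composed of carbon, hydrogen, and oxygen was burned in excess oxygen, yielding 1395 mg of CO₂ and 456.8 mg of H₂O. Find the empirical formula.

mol C = 1.395 g CO₂ ÷ 44.009 g/mol = 0.031698 mol
mol H = 2 × 0.4568 g H₂O ÷ 18.015 g/mol = 0.050713 mol
mass O = 0.6346 − (0.38073 + 0.051119) = 0.20276 g → mol O = 0.20276 ÷ 15.999 = 0.012673 mol
Divide by the smallest (0.012673 mol): C 2.501, H 4.002, O 1.000
Multiplying each by 2 gives whole numbers: C 5.00, H 8.00, O 2.00

C5H8O2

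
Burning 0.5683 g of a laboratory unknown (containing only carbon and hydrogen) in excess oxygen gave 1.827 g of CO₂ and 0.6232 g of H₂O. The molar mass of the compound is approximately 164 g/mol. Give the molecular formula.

C12H20

mol C = 1.827 g CO₂ ÷ 44.009 g/mol = 0.041514 mol
mol H = 2 × 0.6232 g H₂O ÷ 18.015 g/mol = 0.069187 mol
Divide by the smallest (0.041514 mol): C 1.000, H 1.667
Multiplying each by 3 gives whole numbers: C 3.00, H 5.00
Empirical formula: C3H5
Empirical-formula mass = 41.07 g/mol; 164 ÷ 41.07 ≈ 4, so the molecular formula is C12H20.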